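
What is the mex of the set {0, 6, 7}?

0 is in the set but 1 is not, so the mex is 1.

1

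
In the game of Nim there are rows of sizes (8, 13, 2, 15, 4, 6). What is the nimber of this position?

10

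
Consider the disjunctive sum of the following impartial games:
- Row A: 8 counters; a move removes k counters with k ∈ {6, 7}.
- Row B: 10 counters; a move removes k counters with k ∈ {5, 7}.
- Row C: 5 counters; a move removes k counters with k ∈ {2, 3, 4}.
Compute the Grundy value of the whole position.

1

Build the Grundy sequence for row A with g(k) = mex{g(k−s) : s ∈ {6, 7}, s ≤ k}:
k:     0  1  2  3  4  5  6  7  8
g(k):  0  0  0  0  0  0  1  1  1
So g(8) = 1.
Build the Grundy sequence for row B with g(k) = mex{g(k−s) : s ∈ {5, 7}, s ≤ k}:
k:     0  1  2  3  4  5  6  7  8  9 10
g(k):  0  0  0  0  0  1  1  1  1  1  2
So g(10) = 2.
Grundy values for row C (subtraction set {2, 3, 4}):
g(0) = mex{} = 0
g(1) = mex{} = 0
g(2) = mex{0} = 1
g(3) = mex{0} = 1
g(4) = mex{0,1} = 2
g(5) = mex{0,1} = 2
So g(5) = 2.
The value of a disjunctive sum is the nim-sum of the parts.
Combined value = 1 XOR 2 XOR 2 = 1.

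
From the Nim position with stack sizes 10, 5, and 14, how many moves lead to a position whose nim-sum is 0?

1

Compute the nim-sum pairwise:
10 XOR 5 = 15
15 XOR 14 = 1
The overall nim-sum is X = 1. A stack of size p has a winning move iff p XOR X < p (reduce it to p XOR X).
  10: 10 XOR 1 = 11 ≥ 10 — no move.
  5: 5 XOR 1 = 4 < 5 — winning move (to 4).
  14: 14 XOR 1 = 15 ≥ 14 — no move.
That gives 1 winning move.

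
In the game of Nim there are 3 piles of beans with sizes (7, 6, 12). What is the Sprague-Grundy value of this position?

13

Compute the nim-sum pairwise:
7 ⊕ 6 = 1
1 ⊕ 12 = 13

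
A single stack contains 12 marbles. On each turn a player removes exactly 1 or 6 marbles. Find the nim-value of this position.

1

Compute g(0), g(1), … for moves {1, 6}:
g(0) = mex{} = 0
g(1) = mex{0} = 1
g(2) = mex{1} = 0
g(3) = mex{0} = 1
g(4) = mex{1} = 0
g(5) = mex{0} = 1
g(6) = mex{0,1} = 2
g(7) = mex{1,2} = 0
g(8) = mex{0} = 1
g(9) = mex{1} = 0
g(10) = mex{0} = 1
g(11) = mex{1} = 0
g(12) = mex{0,2} = 1
So g(12) = 1.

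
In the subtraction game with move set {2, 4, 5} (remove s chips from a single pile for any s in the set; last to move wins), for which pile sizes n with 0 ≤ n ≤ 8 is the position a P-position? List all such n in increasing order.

0, 1, 7, 8

Build the Grundy sequence with g(k) = mex{g(k−s) : s ∈ {2, 4, 5}, s ≤ k}:
k:     0  1  2  3  4  5  6  7  8
g(k):  0  0  1  1  2  2  3  0  0
The P-positions (g = 0) in 0..8 are 0, 1, 7, 8.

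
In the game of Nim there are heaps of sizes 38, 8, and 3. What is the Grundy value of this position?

Nim-sum: 38 ^ 8 ^ 3 = 45.

45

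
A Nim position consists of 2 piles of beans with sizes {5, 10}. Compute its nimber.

15

Nim-sum: 5 ^ 10 = 15.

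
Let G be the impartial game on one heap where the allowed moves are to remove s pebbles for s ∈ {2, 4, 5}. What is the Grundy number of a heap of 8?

Compute g(0), g(1), … for moves {2, 4, 5}:
g(0) = mex{} = 0
g(1) = mex{} = 0
g(2) = mex{0} = 1
g(3) = mex{0} = 1
g(4) = mex{0,1} = 2
g(5) = mex{0,1} = 2
g(6) = mex{0,1,2} = 3
g(7) = mex{1,2} = 0
g(8) = mex{1,2,3} = 0
So g(8) = 0.

0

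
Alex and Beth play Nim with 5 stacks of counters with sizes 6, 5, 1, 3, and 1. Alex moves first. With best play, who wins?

Nim-sum: 6 ^ 5 ^ 1 ^ 3 ^ 1 = 0.
The nim-sum is 0, so this is a P-position: the player to move is in a losing position under optimal play; Alex is about to move from it and so loses — Beth wins.

Beth wins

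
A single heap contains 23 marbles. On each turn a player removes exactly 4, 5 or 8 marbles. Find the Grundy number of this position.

Compute g(0), g(1), … for moves {4, 5, 8}:
k:     0  1  2  3  4  5  6  7  8  9 10 11 12 13 14 15 16 17 18 19 20 21 22 23
g(k):  0  0  0  0  1  1  1  1  2  2  2  2  0  0  0  0  1  1  1  1  2  2  2  2
So g(23) = 2.

2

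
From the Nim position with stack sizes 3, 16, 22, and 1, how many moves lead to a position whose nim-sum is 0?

1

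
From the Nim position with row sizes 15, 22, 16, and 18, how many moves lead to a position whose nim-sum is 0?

3

Compute the nim-sum pairwise:
15 XOR 22 = 25
25 XOR 16 = 9
9 XOR 18 = 27
The overall nim-sum is X = 27. A row of size p has a winning move iff p XOR X < p (reduce it to p XOR X).
  15: 15 XOR 27 = 20 ≥ 15 — no move.
  22: 22 XOR 27 = 13 < 22 — winning move (to 13).
  16: 16 XOR 27 = 11 < 16 — winning move (to 11).
  18: 18 XOR 27 = 9 < 18 — winning move (to 9).
That gives 3 winning moves.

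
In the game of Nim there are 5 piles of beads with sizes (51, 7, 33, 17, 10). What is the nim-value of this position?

14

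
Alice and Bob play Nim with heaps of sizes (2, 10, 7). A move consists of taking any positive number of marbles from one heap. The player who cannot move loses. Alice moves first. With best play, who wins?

Nim-sum: 2 XOR 10 XOR 7 = 15.
The nim-sum is 15 ≠ 0, so this is an N-position: the player to move can win; Alice has a winning move.

Alice wins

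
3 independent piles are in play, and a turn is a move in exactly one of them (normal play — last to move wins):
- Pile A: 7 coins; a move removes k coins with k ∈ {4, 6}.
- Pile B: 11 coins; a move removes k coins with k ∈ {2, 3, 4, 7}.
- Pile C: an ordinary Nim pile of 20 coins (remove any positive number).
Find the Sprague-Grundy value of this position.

21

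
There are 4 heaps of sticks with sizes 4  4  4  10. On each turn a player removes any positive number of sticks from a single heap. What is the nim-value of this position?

14

In binary:
  0100  (4)
  0100  (4)
  0100  (4)
  1010  (10)
  ----
  1110  (14)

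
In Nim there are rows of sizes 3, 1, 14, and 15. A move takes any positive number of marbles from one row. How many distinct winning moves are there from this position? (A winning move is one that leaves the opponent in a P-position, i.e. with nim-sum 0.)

Nim-sum: 3 ^ 1 ^ 14 ^ 15 = 3.
The overall nim-sum is X = 3. A row of size p has a winning move iff p XOR X < p (reduce it to p XOR X).
  3: 3 XOR 3 = 0 < 3 — winning move (to 0).
  1: 1 XOR 3 = 2 ≥ 1 — no move.
  14: 14 XOR 3 = 13 < 14 — winning move (to 13).
  15: 15 XOR 3 = 12 < 15 — winning move (to 12).
That gives 3 winning moves.

3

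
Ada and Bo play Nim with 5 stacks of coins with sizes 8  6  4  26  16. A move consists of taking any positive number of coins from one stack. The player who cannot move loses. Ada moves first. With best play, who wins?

Bo wins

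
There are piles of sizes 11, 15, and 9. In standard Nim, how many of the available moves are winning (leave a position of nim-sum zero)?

3

Nim-sum: 11 XOR 15 XOR 9 = 13.
The overall nim-sum is X = 13. A pile of size p has a winning move iff p XOR X < p (reduce it to p XOR X).
  11: 11 XOR 13 = 6 < 11 — winning move (to 6).
  15: 15 XOR 13 = 2 < 15 — winning move (to 2).
  9: 9 XOR 13 = 4 < 9 — winning move (to 4).
That gives 3 winning moves.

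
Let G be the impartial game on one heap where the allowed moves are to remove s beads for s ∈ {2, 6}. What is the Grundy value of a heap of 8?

Compute g(0), g(1), … for moves {2, 6}:
k:     0  1  2  3  4  5  6  7  8
g(k):  0  0  1  1  0  0  1  1  0
So g(8) = 0.

0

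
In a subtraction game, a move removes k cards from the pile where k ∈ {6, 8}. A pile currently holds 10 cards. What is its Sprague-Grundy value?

Grundy values for subtraction set {6, 8}:
k:     0  1  2  3  4  5  6  7  8  9 10
g(k):  0  0  0  0  0  0  1  1  1  1  1
So g(10) = 1.

1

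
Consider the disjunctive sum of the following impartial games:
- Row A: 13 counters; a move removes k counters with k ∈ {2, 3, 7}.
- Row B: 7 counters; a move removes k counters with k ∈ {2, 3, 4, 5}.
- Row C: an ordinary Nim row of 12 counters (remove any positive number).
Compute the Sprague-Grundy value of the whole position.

For row A, compute g(0), g(1), … with moves {2, 3, 7}:
g(0) = mex{} = 0
g(1) = mex{} = 0
g(2) = mex{0} = 1
g(3) = mex{0} = 1
g(4) = mex{0,1} = 2
g(5) = mex{1} = 0
g(6) = mex{1,2} = 0
g(7) = mex{0,2} = 1
g(8) = mex{0} = 1
g(9) = mex{0,1} = 2
g(10) = mex{1} = 0
g(11) = mex{1,2} = 0
g(12) = mex{0,2} = 1
g(13) = mex{0} = 1
So g(13) = 1.
For row B, compute g(0), g(1), … with moves {2, 3, 4, 5}:
k:     0  1  2  3  4  5  6  7
g(k):  0  0  1  1  2  2  3  0
So g(7) = 0.
Row C is a plain Nim row of size 12, so its Grundy value is 12.
By the Sprague-Grundy theorem, the Grundy value of a sum of independent games is the XOR of the component values.
Combined value = 1 ⊕ 0 ⊕ 12 = 13.

13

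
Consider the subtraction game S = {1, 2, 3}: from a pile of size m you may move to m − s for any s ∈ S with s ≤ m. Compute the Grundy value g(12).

Build the Grundy sequence with g(k) = mex{g(k−s) : s ∈ {1, 2, 3}, s ≤ k}:
k:     0  1  2  3  4  5  6  7  8  9 10 11 12
g(k):  0  1  2  3  0  1  2  3  0  1  2  3  0
So g(12) = 0.

0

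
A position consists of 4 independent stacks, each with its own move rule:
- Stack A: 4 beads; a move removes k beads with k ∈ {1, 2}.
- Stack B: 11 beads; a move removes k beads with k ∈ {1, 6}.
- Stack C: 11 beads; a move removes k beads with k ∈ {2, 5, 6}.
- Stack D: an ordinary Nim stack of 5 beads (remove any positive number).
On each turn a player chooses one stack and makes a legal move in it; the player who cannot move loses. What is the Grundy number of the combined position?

4

For stack A, compute g(0), g(1), … with moves {1, 2}:
g(0) = mex{} = 0
g(1) = mex{0} = 1
g(2) = mex{0,1} = 2
g(3) = mex{1,2} = 0
g(4) = mex{0,2} = 1
So g(4) = 1.
Build the Grundy sequence for stack B with g(k) = mex{g(k−s) : s ∈ {1, 6}, s ≤ k}:
k:     0  1  2  3  4  5  6  7  8  9 10 11
g(k):  0  1  0  1  0  1  2  0  1  0  1  0
So g(11) = 0.
For stack C, compute g(0), g(1), … with moves {2, 5, 6}:
g(0) = mex{} = 0
g(1) = mex{} = 0
g(2) = mex{0} = 1
g(3) = mex{0} = 1
g(4) = mex{1} = 0
g(5) = mex{0,1} = 2
g(6) = mex{0} = 1
g(7) = mex{0,1,2} = 3
g(8) = mex{1} = 0
g(9) = mex{0,1,3} = 2
g(10) = mex{0,2} = 1
g(11) = mex{1,2} = 0
So g(11) = 0.
Stack D is a plain Nim stack of size 5, so its Grundy value is 5.
By the Sprague-Grundy theorem, the Grundy value of a sum of independent games is the XOR of the component values.
Combined value = 1 ⊕ 0 ⊕ 0 ⊕ 5 = 4.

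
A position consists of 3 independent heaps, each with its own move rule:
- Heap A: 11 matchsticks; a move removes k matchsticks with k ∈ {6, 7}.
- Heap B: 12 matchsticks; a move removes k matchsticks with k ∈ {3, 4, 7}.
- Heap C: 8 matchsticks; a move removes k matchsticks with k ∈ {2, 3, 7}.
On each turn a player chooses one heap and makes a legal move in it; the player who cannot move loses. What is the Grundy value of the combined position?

Grundy values for heap A (subtraction set {6, 7}):
k:     0  1  2  3  4  5  6  7  8  9 10 11
g(k):  0  0  0  0  0  0  1  1  1  1  1  1
So g(11) = 1.
Build the Grundy sequence for heap B with g(k) = mex{g(k−s) : s ∈ {3, 4, 7}, s ≤ k}:
k:     0  1  2  3  4  5  6  7  8  9 10 11 12
g(k):  0  0  0  1  1  1  2  2  2  3  0  0  0
So g(12) = 0.
Grundy values for heap C (subtraction set {2, 3, 7}):
g(0) = mex{} = 0
g(1) = mex{} = 0
g(2) = mex{0} = 1
g(3) = mex{0} = 1
g(4) = mex{0,1} = 2
g(5) = mex{1} = 0
g(6) = mex{1,2} = 0
g(7) = mex{0,2} = 1
g(8) = mex{0} = 1
So g(8) = 1.
The value of a disjunctive sum is the nim-sum of the parts.
Combined value = 1 ⊕ 0 ⊕ 1 = 0.

0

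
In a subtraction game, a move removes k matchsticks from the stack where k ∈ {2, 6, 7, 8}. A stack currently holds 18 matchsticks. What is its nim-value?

0

Grundy values for subtraction set {2, 6, 7, 8}:
k:     0  1  2  3  4  5  6  7  8  9 10 11 12 13 14 15 16 17 18
g(k):  0  0  1  1  0  0  1  1  2  2  3  3  2  2  0  0  1  1  0
So g(18) = 0.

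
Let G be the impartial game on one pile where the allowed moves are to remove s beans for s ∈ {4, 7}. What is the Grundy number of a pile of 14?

Compute g(0), g(1), … for moves {4, 7}:
g(0) = mex{} = 0
g(1) = mex{} = 0
g(2) = mex{} = 0
g(3) = mex{} = 0
g(4) = mex{0} = 1
g(5) = mex{0} = 1
g(6) = mex{0} = 1
g(7) = mex{0} = 1
g(8) = mex{0,1} = 2
g(9) = mex{0,1} = 2
g(10) = mex{0,1} = 2
g(11) = mex{1} = 0
g(12) = mex{1,2} = 0
g(13) = mex{1,2} = 0
g(14) = mex{1,2} = 0
So g(14) = 0.

0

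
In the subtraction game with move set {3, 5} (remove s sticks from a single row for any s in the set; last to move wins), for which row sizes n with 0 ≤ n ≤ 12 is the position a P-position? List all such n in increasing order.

0, 1, 2, 8, 9, 10

Grundy values for subtraction set {3, 5}:
k:     0  1  2  3  4  5  6  7  8  9 10 11 12
g(k):  0  0  0  1  1  1  2  2  0  0  0  1  1
The P-positions (g = 0) in 0..12 are 0, 1, 2, 8, 9, 10.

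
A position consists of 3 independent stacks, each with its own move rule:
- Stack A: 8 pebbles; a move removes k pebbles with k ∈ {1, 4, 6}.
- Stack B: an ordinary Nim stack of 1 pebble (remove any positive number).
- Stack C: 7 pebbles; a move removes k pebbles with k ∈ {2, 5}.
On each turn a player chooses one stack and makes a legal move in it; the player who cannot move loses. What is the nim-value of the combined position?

0

Build the Grundy sequence for stack A with g(k) = mex{g(k−s) : s ∈ {1, 4, 6}, s ≤ k}:
g(0) = mex{} = 0
g(1) = mex{0} = 1
g(2) = mex{1} = 0
g(3) = mex{0} = 1
g(4) = mex{0,1} = 2
g(5) = mex{1,2} = 0
g(6) = mex{0} = 1
g(7) = mex{1} = 0
g(8) = mex{0,2} = 1
So g(8) = 1.
Stack B is a plain Nim stack of size 1, so its Grundy value is 1.
For stack C, compute g(0), g(1), … with moves {2, 5}:
g(0) = mex{} = 0
g(1) = mex{} = 0
g(2) = mex{0} = 1
g(3) = mex{0} = 1
g(4) = mex{1} = 0
g(5) = mex{0,1} = 2
g(6) = mex{0} = 1
g(7) = mex{1,2} = 0
So g(7) = 0.
By the Sprague-Grundy theorem, the Grundy value of a sum of independent games is the XOR of the component values.
Combined value = 1 XOR 1 XOR 0 = 0.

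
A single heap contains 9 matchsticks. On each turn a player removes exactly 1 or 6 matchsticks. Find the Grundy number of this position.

0

Build the Grundy sequence with g(k) = mex{g(k−s) : s ∈ {1, 6}, s ≤ k}:
k:     0  1  2  3  4  5  6  7  8  9
g(k):  0  1  0  1  0  1  2  0  1  0
So g(9) = 0.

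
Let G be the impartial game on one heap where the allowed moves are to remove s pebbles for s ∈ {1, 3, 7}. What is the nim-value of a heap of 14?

0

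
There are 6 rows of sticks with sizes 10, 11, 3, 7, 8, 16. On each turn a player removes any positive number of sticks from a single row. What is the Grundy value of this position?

Compute the nim-sum pairwise:
10 XOR 11 = 1
1 XOR 3 = 2
2 XOR 7 = 5
5 XOR 8 = 13
13 XOR 16 = 29

29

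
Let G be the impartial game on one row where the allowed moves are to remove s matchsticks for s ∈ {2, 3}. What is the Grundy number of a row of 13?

1

Compute g(0), g(1), … for moves {2, 3}:
k:     0  1  2  3  4  5  6  7  8  9 10 11 12 13
g(k):  0  0  1  1  2  0  0  1  1  2  0  0  1  1
So g(13) = 1.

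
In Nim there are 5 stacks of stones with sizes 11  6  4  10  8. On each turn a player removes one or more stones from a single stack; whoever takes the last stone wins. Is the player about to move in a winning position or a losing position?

Winning position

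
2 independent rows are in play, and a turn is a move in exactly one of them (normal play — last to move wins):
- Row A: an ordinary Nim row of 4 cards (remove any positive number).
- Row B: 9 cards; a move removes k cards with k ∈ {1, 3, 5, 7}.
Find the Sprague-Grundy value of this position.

Row A is a plain Nim row of size 4, so its Grundy value is 4.
Grundy values for row B (subtraction set {1, 3, 5, 7}):
g(0) = mex{} = 0
g(1) = mex{0} = 1
g(2) = mex{1} = 0
g(3) = mex{0} = 1
g(4) = mex{1} = 0
g(5) = mex{0} = 1
g(6) = mex{1} = 0
g(7) = mex{0} = 1
g(8) = mex{1} = 0
g(9) = mex{0} = 1
So g(9) = 1.
By the Sprague-Grundy theorem, the Grundy value of a sum of independent games is the XOR of the component values.
Combined value = 4 XOR 1 = 5.

5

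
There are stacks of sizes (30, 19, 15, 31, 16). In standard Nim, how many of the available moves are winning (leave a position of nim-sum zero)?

Compute the nim-sum pairwise:
30 ⊕ 19 = 13
13 ⊕ 15 = 2
2 ⊕ 31 = 29
29 ⊕ 16 = 13
The overall nim-sum is X = 13. A stack of size p has a winning move iff p XOR X < p (reduce it to p XOR X).
  30: 30 XOR 13 = 19 < 30 — winning move (to 19).
  19: 19 XOR 13 = 30 ≥ 19 — no move.
  15: 15 XOR 13 = 2 < 15 — winning move (to 2).
  31: 31 XOR 13 = 18 < 31 — winning move (to 18).
  16: 16 XOR 13 = 29 ≥ 16 — no move.
That gives 3 winning moves.

3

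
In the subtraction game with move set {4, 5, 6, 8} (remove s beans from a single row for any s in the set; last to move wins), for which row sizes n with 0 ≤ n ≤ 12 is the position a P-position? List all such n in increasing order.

0, 1, 2, 3, 12

Grundy values for subtraction set {4, 5, 6, 8}:
k:     0  1  2  3  4  5  6  7  8  9 10 11 12
g(k):  0  0  0  0  1  1  1  1  2  2  2  2  0
The P-positions (g = 0) in 0..12 are 0, 1, 2, 3, 12.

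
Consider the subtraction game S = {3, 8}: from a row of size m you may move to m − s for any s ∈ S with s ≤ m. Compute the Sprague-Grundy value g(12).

0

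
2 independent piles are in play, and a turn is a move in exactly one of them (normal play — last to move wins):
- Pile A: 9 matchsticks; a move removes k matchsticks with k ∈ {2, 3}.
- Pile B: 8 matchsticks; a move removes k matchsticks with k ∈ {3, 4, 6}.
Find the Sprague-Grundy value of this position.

0

Build the Grundy sequence for pile A with g(k) = mex{g(k−s) : s ∈ {2, 3}, s ≤ k}:
g(0) = mex{} = 0
g(1) = mex{} = 0
g(2) = mex{0} = 1
g(3) = mex{0} = 1
g(4) = mex{0,1} = 2
g(5) = mex{1} = 0
g(6) = mex{1,2} = 0
g(7) = mex{0,2} = 1
g(8) = mex{0} = 1
g(9) = mex{0,1} = 2
So g(9) = 2.
Build the Grundy sequence for pile B with g(k) = mex{g(k−s) : s ∈ {3, 4, 6}, s ≤ k}:
g(0) = mex{} = 0
g(1) = mex{} = 0
g(2) = mex{} = 0
g(3) = mex{0} = 1
g(4) = mex{0} = 1
g(5) = mex{0} = 1
g(6) = mex{0,1} = 2
g(7) = mex{0,1} = 2
g(8) = mex{0,1} = 2
So g(8) = 2.
By the Sprague-Grundy theorem, the Grundy value of a sum of independent games is the XOR of the component values.
Combined value = 2 XOR 2 = 0.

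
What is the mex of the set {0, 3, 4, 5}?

1

0 is in the set but 1 is not, so the mex is 1.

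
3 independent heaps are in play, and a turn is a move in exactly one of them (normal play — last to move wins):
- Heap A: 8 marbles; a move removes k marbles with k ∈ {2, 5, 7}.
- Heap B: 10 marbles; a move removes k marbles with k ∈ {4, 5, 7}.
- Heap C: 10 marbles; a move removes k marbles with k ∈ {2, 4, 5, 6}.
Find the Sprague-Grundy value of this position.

1

For heap A, compute g(0), g(1), … with moves {2, 5, 7}:
g(0) = mex{} = 0
g(1) = mex{} = 0
g(2) = mex{0} = 1
g(3) = mex{0} = 1
g(4) = mex{1} = 0
g(5) = mex{0,1} = 2
g(6) = mex{0} = 1
g(7) = mex{0,1,2} = 3
g(8) = mex{0,1} = 2
So g(8) = 2.
Build the Grundy sequence for heap B with g(k) = mex{g(k−s) : s ∈ {4, 5, 7}, s ≤ k}:
k:     0  1  2  3  4  5  6  7  8  9 10
g(k):  0  0  0  0  1  1  1  1  2  2  2
So g(10) = 2.
Grundy values for heap C (subtraction set {2, 4, 5, 6}):
g(0) = mex{} = 0
g(1) = mex{} = 0
g(2) = mex{0} = 1
g(3) = mex{0} = 1
g(4) = mex{0,1} = 2
g(5) = mex{0,1} = 2
g(6) = mex{0,1,2} = 3
g(7) = mex{0,1,2} = 3
g(8) = mex{1,2,3} = 0
g(9) = mex{1,2,3} = 0
g(10) = mex{0,2,3} = 1
So g(10) = 1.
The value of a disjunctive sum is the nim-sum of the parts.
Combined value = 2 XOR 2 XOR 1 = 1.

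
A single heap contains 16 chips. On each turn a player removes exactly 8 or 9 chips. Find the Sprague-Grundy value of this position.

2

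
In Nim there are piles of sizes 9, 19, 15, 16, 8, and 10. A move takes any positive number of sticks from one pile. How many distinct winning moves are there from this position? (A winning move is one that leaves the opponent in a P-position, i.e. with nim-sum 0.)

Bitwise XOR of the heap sizes:
  01001  (9)
  10011  (19)
  01111  (15)
  10000  (16)
  01000  (8)
  01010  (10)
  -----
  00111  (7)
The overall nim-sum is X = 7. A pile of size p has a winning move iff p XOR X < p (reduce it to p XOR X).
  9: 9 XOR 7 = 14 ≥ 9 — no move.
  19: 19 XOR 7 = 20 ≥ 19 — no move.
  15: 15 XOR 7 = 8 < 15 — winning move (to 8).
  16: 16 XOR 7 = 23 ≥ 16 — no move.
  8: 8 XOR 7 = 15 ≥ 8 — no move.
  10: 10 XOR 7 = 13 ≥ 10 — no move.
That gives 1 winning move.

1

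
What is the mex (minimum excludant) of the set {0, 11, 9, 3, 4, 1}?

2

The values 0, 1 are all present; 2 is the first non-negative integer missing from the set.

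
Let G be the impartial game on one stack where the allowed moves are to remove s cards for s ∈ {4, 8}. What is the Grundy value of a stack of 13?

Grundy values for subtraction set {4, 8}:
g(0) = mex{} = 0
g(1) = mex{} = 0
g(2) = mex{} = 0
g(3) = mex{} = 0
g(4) = mex{0} = 1
g(5) = mex{0} = 1
g(6) = mex{0} = 1
g(7) = mex{0} = 1
g(8) = mex{0,1} = 2
g(9) = mex{0,1} = 2
g(10) = mex{0,1} = 2
g(11) = mex{0,1} = 2
g(12) = mex{1,2} = 0
g(13) = mex{1,2} = 0
So g(13) = 0.

0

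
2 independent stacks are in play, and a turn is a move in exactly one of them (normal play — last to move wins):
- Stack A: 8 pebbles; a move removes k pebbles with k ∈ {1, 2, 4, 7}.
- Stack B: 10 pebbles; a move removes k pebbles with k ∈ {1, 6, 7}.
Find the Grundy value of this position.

0

Build the Grundy sequence for stack A with g(k) = mex{g(k−s) : s ∈ {1, 2, 4, 7}, s ≤ k}:
k:     0  1  2  3  4  5  6  7  8
g(k):  0  1  2  0  1  2  0  1  2
So g(8) = 2.
Grundy values for stack B (subtraction set {1, 6, 7}):
g(0) = mex{} = 0
g(1) = mex{0} = 1
g(2) = mex{1} = 0
g(3) = mex{0} = 1
g(4) = mex{1} = 0
g(5) = mex{0} = 1
g(6) = mex{0,1} = 2
g(7) = mex{0,1,2} = 3
g(8) = mex{0,1,3} = 2
g(9) = mex{0,1,2} = 3
g(10) = mex{0,1,3} = 2
So g(10) = 2.
By the Sprague-Grundy theorem, the Grundy value of a sum of independent games is the XOR of the component values.
Combined value = 2 XOR 2 = 0.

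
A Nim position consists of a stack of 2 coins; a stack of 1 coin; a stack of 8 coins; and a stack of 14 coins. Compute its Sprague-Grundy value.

5

Nim-sum: 2 ^ 1 ^ 8 ^ 14 = 5.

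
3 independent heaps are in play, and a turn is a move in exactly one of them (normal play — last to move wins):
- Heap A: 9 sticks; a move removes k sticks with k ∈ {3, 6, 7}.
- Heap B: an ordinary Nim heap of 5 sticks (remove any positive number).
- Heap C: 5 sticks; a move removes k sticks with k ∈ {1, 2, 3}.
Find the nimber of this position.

Build the Grundy sequence for heap A with g(k) = mex{g(k−s) : s ∈ {3, 6, 7}, s ≤ k}:
k:     0  1  2  3  4  5  6  7  8  9
g(k):  0  0  0  1  1  1  2  2  2  3
So g(9) = 3.
Heap B is a plain Nim heap of size 5, so its Grundy value is 5.
Grundy values for heap C (subtraction set {1, 2, 3}):
k:     0  1  2  3  4  5
g(k):  0  1  2  3  0  1
So g(5) = 1.
By the Sprague-Grundy theorem, the Grundy value of a sum of independent games is the XOR of the component values.
Combined value = 3 ⊕ 5 ⊕ 1 = 7.

7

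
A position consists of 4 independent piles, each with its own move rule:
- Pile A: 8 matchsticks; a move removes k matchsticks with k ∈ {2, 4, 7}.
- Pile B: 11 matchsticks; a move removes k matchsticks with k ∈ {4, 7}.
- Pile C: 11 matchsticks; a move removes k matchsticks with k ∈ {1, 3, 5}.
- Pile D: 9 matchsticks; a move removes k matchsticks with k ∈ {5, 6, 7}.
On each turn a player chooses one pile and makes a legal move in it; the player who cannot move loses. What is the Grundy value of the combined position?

1

For pile A, compute g(0), g(1), … with moves {2, 4, 7}:
g(0) = mex{} = 0
g(1) = mex{} = 0
g(2) = mex{0} = 1
g(3) = mex{0} = 1
g(4) = mex{0,1} = 2
g(5) = mex{0,1} = 2
g(6) = mex{1,2} = 0
g(7) = mex{0,1,2} = 3
g(8) = mex{0,2} = 1
So g(8) = 1.
For pile B, compute g(0), g(1), … with moves {4, 7}:
g(0) = mex{} = 0
g(1) = mex{} = 0
g(2) = mex{} = 0
g(3) = mex{} = 0
g(4) = mex{0} = 1
g(5) = mex{0} = 1
g(6) = mex{0} = 1
g(7) = mex{0} = 1
g(8) = mex{0,1} = 2
g(9) = mex{0,1} = 2
g(10) = mex{0,1} = 2
g(11) = mex{1} = 0
So g(11) = 0.
For pile C, compute g(0), g(1), … with moves {1, 3, 5}:
k:     0  1  2  3  4  5  6  7  8  9 10 11
g(k):  0  1  0  1  0  1  0  1  0  1  0  1
So g(11) = 1.
For pile D, compute g(0), g(1), … with moves {5, 6, 7}:
k:     0  1  2  3  4  5  6  7  8  9
g(k):  0  0  0  0  0  1  1  1  1  1
So g(9) = 1.
By the Sprague-Grundy theorem, the Grundy value of a sum of independent games is the XOR of the component values.
Combined value = 1 ⊕ 0 ⊕ 1 ⊕ 1 = 1.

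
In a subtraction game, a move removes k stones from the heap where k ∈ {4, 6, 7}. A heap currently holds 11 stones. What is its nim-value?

Compute g(0), g(1), … for moves {4, 6, 7}:
k:     0  1  2  3  4  5  6  7  8  9 10 11
g(k):  0  0  0  0  1  1  1  1  2  2  2  0
So g(11) = 0.

0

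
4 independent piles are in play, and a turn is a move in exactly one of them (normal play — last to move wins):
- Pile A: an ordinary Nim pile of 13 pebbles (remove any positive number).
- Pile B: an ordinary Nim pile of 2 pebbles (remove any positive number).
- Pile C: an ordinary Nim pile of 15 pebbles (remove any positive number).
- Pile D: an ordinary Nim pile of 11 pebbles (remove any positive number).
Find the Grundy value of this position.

11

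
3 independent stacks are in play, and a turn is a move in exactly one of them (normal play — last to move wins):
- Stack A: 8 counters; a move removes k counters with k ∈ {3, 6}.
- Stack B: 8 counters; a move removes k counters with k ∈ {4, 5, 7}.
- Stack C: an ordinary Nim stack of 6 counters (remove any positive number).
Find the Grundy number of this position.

Grundy values for stack A (subtraction set {3, 6}):
k:     0  1  2  3  4  5  6  7  8
g(k):  0  0  0  1  1  1  2  2  2
So g(8) = 2.
Build the Grundy sequence for stack B with g(k) = mex{g(k−s) : s ∈ {4, 5, 7}, s ≤ k}:
k:     0  1  2  3  4  5  6  7  8
g(k):  0  0  0  0  1  1  1  1  2
So g(8) = 2.
Stack C is a plain Nim stack of size 6, so its Grundy value is 6.
The value of a disjunctive sum is the nim-sum of the parts.
Combined value = 2 ⊕ 2 ⊕ 6 = 6.

6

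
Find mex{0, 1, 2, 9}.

The values 0, 1, 2 are all present; 3 is the first non-negative integer missing from the set.

3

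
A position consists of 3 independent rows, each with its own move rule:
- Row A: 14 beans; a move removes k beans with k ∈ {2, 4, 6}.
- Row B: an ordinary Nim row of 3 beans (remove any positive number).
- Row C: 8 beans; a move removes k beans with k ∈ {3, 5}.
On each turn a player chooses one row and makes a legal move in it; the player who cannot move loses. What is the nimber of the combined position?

0

For row A, compute g(0), g(1), … with moves {2, 4, 6}:
k:     0  1  2  3  4  5  6  7  8  9 10 11 12 13 14
g(k):  0  0  1  1  2  2  3  3  0  0  1  1  2  2  3
So g(14) = 3.
Row B is a plain Nim row of size 3, so its Grundy value is 3.
Build the Grundy sequence for row C with g(k) = mex{g(k−s) : s ∈ {3, 5}, s ≤ k}:
k:     0  1  2  3  4  5  6  7  8
g(k):  0  0  0  1  1  1  2  2  0
So g(8) = 0.
The value of a disjunctive sum is the nim-sum of the parts.
Combined value = 3 XOR 3 XOR 0 = 0.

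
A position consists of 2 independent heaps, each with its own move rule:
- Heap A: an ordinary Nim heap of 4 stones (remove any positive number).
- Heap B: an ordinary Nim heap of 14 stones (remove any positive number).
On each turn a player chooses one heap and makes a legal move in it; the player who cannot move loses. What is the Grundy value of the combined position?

10

Heap A is a plain Nim heap of size 4, so its Grundy value is 4.
Heap B is a plain Nim heap of size 14, so its Grundy value is 14.
By the Sprague-Grundy theorem, the Grundy value of a sum of independent games is the XOR of the component values.
Combined value = 4 XOR 14 = 10.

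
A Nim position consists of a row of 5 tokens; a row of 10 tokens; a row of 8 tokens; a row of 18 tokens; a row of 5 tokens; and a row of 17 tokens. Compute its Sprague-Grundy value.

Nim-sum: 5 ⊕ 10 ⊕ 8 ⊕ 18 ⊕ 5 ⊕ 17 = 1.

1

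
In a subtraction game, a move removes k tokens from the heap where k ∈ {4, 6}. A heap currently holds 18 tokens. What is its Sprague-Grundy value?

2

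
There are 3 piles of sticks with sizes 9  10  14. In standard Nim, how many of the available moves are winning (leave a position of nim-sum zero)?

Compute the nim-sum pairwise:
9 ⊕ 10 = 3
3 ⊕ 14 = 13
The overall nim-sum is X = 13. A pile of size p has a winning move iff p XOR X < p (reduce it to p XOR X).
  9: 9 XOR 13 = 4 < 9 — winning move (to 4).
  10: 10 XOR 13 = 7 < 10 — winning move (to 7).
  14: 14 XOR 13 = 3 < 14 — winning move (to 3).
That gives 3 winning moves.

3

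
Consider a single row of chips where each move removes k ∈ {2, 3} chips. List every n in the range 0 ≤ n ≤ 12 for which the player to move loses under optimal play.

0, 1, 5, 6, 10, 11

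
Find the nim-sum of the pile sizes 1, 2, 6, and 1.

4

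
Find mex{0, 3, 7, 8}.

0 is in the set but 1 is not, so the mex is 1.

1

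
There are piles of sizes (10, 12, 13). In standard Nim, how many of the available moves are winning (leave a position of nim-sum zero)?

3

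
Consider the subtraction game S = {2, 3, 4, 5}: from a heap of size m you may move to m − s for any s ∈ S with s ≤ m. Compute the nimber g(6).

3

Compute g(0), g(1), … for moves {2, 3, 4, 5}:
g(0) = mex{} = 0
g(1) = mex{} = 0
g(2) = mex{0} = 1
g(3) = mex{0} = 1
g(4) = mex{0,1} = 2
g(5) = mex{0,1} = 2
g(6) = mex{0,1,2} = 3
So g(6) = 3.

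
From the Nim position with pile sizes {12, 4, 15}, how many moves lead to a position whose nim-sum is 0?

Compute the nim-sum pairwise:
12 XOR 4 = 8
8 XOR 15 = 7
The overall nim-sum is X = 7. A pile of size p has a winning move iff p XOR X < p (reduce it to p XOR X).
  12: 12 XOR 7 = 11 < 12 — winning move (to 11).
  4: 4 XOR 7 = 3 < 4 — winning move (to 3).
  15: 15 XOR 7 = 8 < 15 — winning move (to 8).
That gives 3 winning moves.

3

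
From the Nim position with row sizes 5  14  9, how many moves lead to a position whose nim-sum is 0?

Compute the nim-sum pairwise:
5 XOR 14 = 11
11 XOR 9 = 2
The overall nim-sum is X = 2. A row of size p has a winning move iff p XOR X < p (reduce it to p XOR X).
  5: 5 XOR 2 = 7 ≥ 5 — no move.
  14: 14 XOR 2 = 12 < 14 — winning move (to 12).
  9: 9 XOR 2 = 11 ≥ 9 — no move.
That gives 1 winning move.

1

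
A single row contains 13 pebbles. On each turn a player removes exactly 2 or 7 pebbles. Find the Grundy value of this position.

0

Build the Grundy sequence with g(k) = mex{g(k−s) : s ∈ {2, 7}, s ≤ k}:
g(0) = mex{} = 0
g(1) = mex{} = 0
g(2) = mex{0} = 1
g(3) = mex{0} = 1
g(4) = mex{1} = 0
g(5) = mex{1} = 0
g(6) = mex{0} = 1
g(7) = mex{0} = 1
g(8) = mex{0,1} = 2
g(9) = mex{1} = 0
g(10) = mex{1,2} = 0
g(11) = mex{0} = 1
g(12) = mex{0} = 1
g(13) = mex{1} = 0
So g(13) = 0.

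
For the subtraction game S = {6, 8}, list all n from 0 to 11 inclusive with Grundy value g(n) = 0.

0, 1, 2, 3, 4, 5

Build the Grundy sequence with g(k) = mex{g(k−s) : s ∈ {6, 8}, s ≤ k}:
g(0) = mex{} = 0
g(1) = mex{} = 0
g(2) = mex{} = 0
g(3) = mex{} = 0
g(4) = mex{} = 0
g(5) = mex{} = 0
g(6) = mex{0} = 1
g(7) = mex{0} = 1
g(8) = mex{0} = 1
g(9) = mex{0} = 1
g(10) = mex{0} = 1
g(11) = mex{0} = 1
The P-positions (g = 0) in 0..11 are 0, 1, 2, 3, 4, 5.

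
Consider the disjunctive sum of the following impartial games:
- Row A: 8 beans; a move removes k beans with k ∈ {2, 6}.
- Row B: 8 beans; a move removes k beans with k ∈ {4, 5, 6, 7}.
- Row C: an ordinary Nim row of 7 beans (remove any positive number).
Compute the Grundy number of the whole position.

Grundy values for row A (subtraction set {2, 6}):
g(0) = mex{} = 0
g(1) = mex{} = 0
g(2) = mex{0} = 1
g(3) = mex{0} = 1
g(4) = mex{1} = 0
g(5) = mex{1} = 0
g(6) = mex{0} = 1
g(7) = mex{0} = 1
g(8) = mex{1} = 0
So g(8) = 0.
Build the Grundy sequence for row B with g(k) = mex{g(k−s) : s ∈ {4, 5, 6, 7}, s ≤ k}:
k:     0  1  2  3  4  5  6  7  8
g(k):  0  0  0  0  1  1  1  1  2
So g(8) = 2.
Row C is a plain Nim row of size 7, so its Grundy value is 7.
By the Sprague-Grundy theorem, the Grundy value of a sum of independent games is the XOR of the component values.
Combined value = 0 ⊕ 2 ⊕ 7 = 5.

5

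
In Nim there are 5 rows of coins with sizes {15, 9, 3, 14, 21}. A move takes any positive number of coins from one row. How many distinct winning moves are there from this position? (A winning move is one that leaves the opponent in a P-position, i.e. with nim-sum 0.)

1

Compute the nim-sum pairwise:
15 XOR 9 = 6
6 XOR 3 = 5
5 XOR 14 = 11
11 XOR 21 = 30
The overall nim-sum is X = 30. A row of size p has a winning move iff p XOR X < p (reduce it to p XOR X).
  15: 15 XOR 30 = 17 ≥ 15 — no move.
  9: 9 XOR 30 = 23 ≥ 9 — no move.
  3: 3 XOR 30 = 29 ≥ 3 — no move.
  14: 14 XOR 30 = 16 ≥ 14 — no move.
  21: 21 XOR 30 = 11 < 21 — winning move (to 11).
That gives 1 winning move.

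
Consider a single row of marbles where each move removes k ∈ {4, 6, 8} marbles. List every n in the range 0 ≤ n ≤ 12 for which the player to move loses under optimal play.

Build the Grundy sequence with g(k) = mex{g(k−s) : s ∈ {4, 6, 8}, s ≤ k}:
k:     0  1  2  3  4  5  6  7  8  9 10 11 12
g(k):  0  0  0  0  1  1  1  1  2  2  2  2  0
The P-positions (g = 0) in 0..12 are 0, 1, 2, 3, 12.

0, 1, 2, 3, 12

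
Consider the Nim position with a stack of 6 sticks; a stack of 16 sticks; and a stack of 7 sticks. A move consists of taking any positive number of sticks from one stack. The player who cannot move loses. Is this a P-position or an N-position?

Write each in binary and XOR column by column:
  00110  (6)
  10000  (16)
  00111  (7)
  -----
  10001  (17)
The nim-sum is 17 ≠ 0, so this is an N-position: the player to move can win.

N-position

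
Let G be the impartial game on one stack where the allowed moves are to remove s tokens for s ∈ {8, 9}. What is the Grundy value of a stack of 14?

Grundy values for subtraction set {8, 9}:
k:     0  1  2  3  4  5  6  7  8  9 10 11 12 13 14
g(k):  0  0  0  0  0  0  0  0  1  1  1  1  1  1  1
So g(14) = 1.

1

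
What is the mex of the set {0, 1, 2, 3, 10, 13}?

4

The values 0, 1, 2, 3 are all present; 4 is the first non-negative integer missing from the set.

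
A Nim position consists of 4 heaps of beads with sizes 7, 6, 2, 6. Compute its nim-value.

5

Nim-sum: 7 ^ 6 ^ 2 ^ 6 = 5.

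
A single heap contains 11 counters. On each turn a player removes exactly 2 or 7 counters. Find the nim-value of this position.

Compute g(0), g(1), … for moves {2, 7}:
k:     0  1  2  3  4  5  6  7  8  9 10 11
g(k):  0  0  1  1  0  0  1  1  2  0  0  1
So g(11) = 1.

1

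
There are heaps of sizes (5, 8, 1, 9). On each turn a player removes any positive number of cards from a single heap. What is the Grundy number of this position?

Compute the nim-sum pairwise:
5 XOR 8 = 13
13 XOR 1 = 12
12 XOR 9 = 5

5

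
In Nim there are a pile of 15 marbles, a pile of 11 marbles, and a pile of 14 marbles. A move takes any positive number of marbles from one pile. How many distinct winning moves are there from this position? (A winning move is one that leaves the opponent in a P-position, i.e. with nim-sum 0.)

3

Compute the nim-sum pairwise:
15 ^ 11 = 4
4 ^ 14 = 10
The overall nim-sum is X = 10. A pile of size p has a winning move iff p XOR X < p (reduce it to p XOR X).
  15: 15 XOR 10 = 5 < 15 — winning move (to 5).
  11: 11 XOR 10 = 1 < 11 — winning move (to 1).
  14: 14 XOR 10 = 4 < 14 — winning move (to 4).
That gives 3 winning moves.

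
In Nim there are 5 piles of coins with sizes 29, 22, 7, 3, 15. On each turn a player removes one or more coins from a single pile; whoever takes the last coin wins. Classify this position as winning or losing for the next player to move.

Nim-sum: 29 XOR 22 XOR 7 XOR 3 XOR 15 = 0.
The nim-sum is 0, so this is a P-position: the player to move is in a losing position under optimal play.

Losing position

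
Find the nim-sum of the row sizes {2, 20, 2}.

20

In binary:
  00010  (2)
  10100  (20)
  00010  (2)
  -----
  10100  (20)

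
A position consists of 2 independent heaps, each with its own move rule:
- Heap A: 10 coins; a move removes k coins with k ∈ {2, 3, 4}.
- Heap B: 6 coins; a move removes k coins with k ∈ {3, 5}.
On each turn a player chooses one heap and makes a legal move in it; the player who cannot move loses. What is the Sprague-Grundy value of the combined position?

0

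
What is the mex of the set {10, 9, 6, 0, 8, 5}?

0 is in the set but 1 is not, so the mex is 1.

1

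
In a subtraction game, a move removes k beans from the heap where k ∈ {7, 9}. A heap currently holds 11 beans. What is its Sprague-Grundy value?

1

Grundy values for subtraction set {7, 9}:
g(0) = mex{} = 0
g(1) = mex{} = 0
g(2) = mex{} = 0
g(3) = mex{} = 0
g(4) = mex{} = 0
g(5) = mex{} = 0
g(6) = mex{} = 0
g(7) = mex{0} = 1
g(8) = mex{0} = 1
g(9) = mex{0} = 1
g(10) = mex{0} = 1
g(11) = mex{0} = 1
So g(11) = 1.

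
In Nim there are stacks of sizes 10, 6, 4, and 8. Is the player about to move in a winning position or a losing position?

Losing position

Compute the nim-sum pairwise:
10 ^ 6 = 12
12 ^ 4 = 8
8 ^ 8 = 0
The nim-sum is 0, so this is a P-position: the player to move is in a losing position under optimal play.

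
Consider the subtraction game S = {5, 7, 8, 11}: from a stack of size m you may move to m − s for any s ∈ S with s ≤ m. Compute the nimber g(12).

Compute g(0), g(1), … for moves {5, 7, 8, 11}:
g(0) = mex{} = 0
g(1) = mex{} = 0
g(2) = mex{} = 0
g(3) = mex{} = 0
g(4) = mex{} = 0
g(5) = mex{0} = 1
g(6) = mex{0} = 1
g(7) = mex{0} = 1
g(8) = mex{0} = 1
g(9) = mex{0} = 1
g(10) = mex{0,1} = 2
g(11) = mex{0,1} = 2
g(12) = mex{0,1} = 2
So g(12) = 2.

2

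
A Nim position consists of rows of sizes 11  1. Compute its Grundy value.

10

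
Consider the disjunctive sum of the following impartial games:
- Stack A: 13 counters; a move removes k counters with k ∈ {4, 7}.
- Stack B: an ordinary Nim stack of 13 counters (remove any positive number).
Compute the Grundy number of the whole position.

13

Grundy values for stack A (subtraction set {4, 7}):
g(0) = mex{} = 0
g(1) = mex{} = 0
g(2) = mex{} = 0
g(3) = mex{} = 0
g(4) = mex{0} = 1
g(5) = mex{0} = 1
g(6) = mex{0} = 1
g(7) = mex{0} = 1
g(8) = mex{0,1} = 2
g(9) = mex{0,1} = 2
g(10) = mex{0,1} = 2
g(11) = mex{1} = 0
g(12) = mex{1,2} = 0
g(13) = mex{1,2} = 0
So g(13) = 0.
Stack B is a plain Nim stack of size 13, so its Grundy value is 13.
The value of a disjunctive sum is the nim-sum of the parts.
Combined value = 0 XOR 13 = 13.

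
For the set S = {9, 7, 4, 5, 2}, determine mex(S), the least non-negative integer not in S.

0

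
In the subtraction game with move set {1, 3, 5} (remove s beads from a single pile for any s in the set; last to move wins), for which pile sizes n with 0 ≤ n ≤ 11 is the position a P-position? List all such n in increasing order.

0, 2, 4, 6, 8, 10

Build the Grundy sequence with g(k) = mex{g(k−s) : s ∈ {1, 3, 5}, s ≤ k}:
g(0) = mex{} = 0
g(1) = mex{0} = 1
g(2) = mex{1} = 0
g(3) = mex{0} = 1
g(4) = mex{1} = 0
g(5) = mex{0} = 1
g(6) = mex{1} = 0
g(7) = mex{0} = 1
g(8) = mex{1} = 0
g(9) = mex{0} = 1
g(10) = mex{1} = 0
g(11) = mex{0} = 1
The P-positions (g = 0) in 0..11 are 0, 2, 4, 6, 8, 10.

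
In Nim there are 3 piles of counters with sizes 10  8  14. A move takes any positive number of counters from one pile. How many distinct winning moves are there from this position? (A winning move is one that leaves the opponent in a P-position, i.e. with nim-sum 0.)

3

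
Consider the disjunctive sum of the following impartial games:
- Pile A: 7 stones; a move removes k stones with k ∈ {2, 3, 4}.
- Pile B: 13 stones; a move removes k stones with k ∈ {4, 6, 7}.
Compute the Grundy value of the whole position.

Grundy values for pile A (subtraction set {2, 3, 4}):
k:     0  1  2  3  4  5  6  7
g(k):  0  0  1  1  2  2  0  0
So g(7) = 0.
Grundy values for pile B (subtraction set {4, 6, 7}):
k:     0  1  2  3  4  5  6  7  8  9 10 11 12 13
g(k):  0  0  0  0  1  1  1  1  2  2  2  0  0  0
So g(13) = 0.
The value of a disjunctive sum is the nim-sum of the parts.
Combined value = 0 ⊕ 0 = 0.

0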